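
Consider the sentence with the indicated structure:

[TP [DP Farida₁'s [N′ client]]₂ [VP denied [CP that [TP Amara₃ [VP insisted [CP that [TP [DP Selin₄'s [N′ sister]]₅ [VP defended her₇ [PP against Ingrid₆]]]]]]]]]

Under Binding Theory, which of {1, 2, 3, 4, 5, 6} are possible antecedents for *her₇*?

*her* is a pronoun, so Principle B applies: it must be free in its binding domain.
Binding domain of *her₇*: the embedded TP, whose subject is [Selin₄'s sister]₅.
*Farida₁* and the pronoun do not c-command one another → neither Principle B nor Principle C is at stake; coindexation permitted.
*[Farida₁'s client]₂* c-commands the pronoun but from outside its binding domain, and is not c-commanded by it → coindexation permitted.
*Amara₃* c-commands the pronoun but from outside its binding domain, and is not c-commanded by it → coindexation permitted.
*Selin₄* and the pronoun do not c-command one another → neither Principle B nor Principle C is at stake; coindexation permitted.
*[Selin₄'s sister]₅* c-commands the pronoun within its binding domain → coindexation would violate Principle B.
*Ingrid₆*: the pronoun c-commands this R-expression → coindexation would violate Principle C on *Ingrid₆*.

{1, 2, 3, 4}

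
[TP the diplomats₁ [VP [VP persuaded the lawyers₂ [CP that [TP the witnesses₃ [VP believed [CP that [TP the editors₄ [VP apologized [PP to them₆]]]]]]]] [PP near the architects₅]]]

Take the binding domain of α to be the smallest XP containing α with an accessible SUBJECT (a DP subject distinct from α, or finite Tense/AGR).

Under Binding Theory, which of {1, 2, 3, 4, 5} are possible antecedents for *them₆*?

{1, 2, 3, 5}

*them* is a pronoun, so Principle B applies: it must be free in its binding domain.
Binding domain of *them₆*: the embedded TP, whose subject is the editors₄.
*the diplomats₁* c-commands the pronoun but from outside its binding domain, and is not c-commanded by it → coindexation permitted.
*the lawyers₂* c-commands the pronoun but from outside its binding domain, and is not c-commanded by it → coindexation permitted.
*the witnesses₃* c-commands the pronoun but from outside its binding domain, and is not c-commanded by it → coindexation permitted.
*the editors₄* c-commands the pronoun within its binding domain → coindexation would violate Principle B.
*the architects₅* and the pronoun do not c-command one another → neither Principle B nor Principle C is at stake; coindexation permitted.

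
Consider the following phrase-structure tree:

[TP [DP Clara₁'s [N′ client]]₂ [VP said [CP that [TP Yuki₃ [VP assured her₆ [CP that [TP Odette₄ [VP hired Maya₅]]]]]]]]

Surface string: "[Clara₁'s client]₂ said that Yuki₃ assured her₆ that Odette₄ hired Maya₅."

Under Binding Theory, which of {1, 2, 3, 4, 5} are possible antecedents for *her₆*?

*her* is a pronoun, so Principle B applies: it must be free in its binding domain.
Binding domain of *her₆*: the embedded TP, whose subject is Yuki₃.
*Clara₁* and the pronoun do not c-command one another → neither Principle B nor Principle C is at stake; coindexation permitted.
*[Clara₁'s client]₂* c-commands the pronoun but from outside its binding domain, and is not c-commanded by it → coindexation permitted.
*Yuki₃* c-commands the pronoun within its binding domain → coindexation would violate Principle B.
*Odette₄*: the pronoun c-commands this R-expression → coindexation would violate Principle C on *Odette₄*.
*Maya₅*: the pronoun c-commands this R-expression → coindexation would violate Principle C on *Maya₅*.

{1, 2}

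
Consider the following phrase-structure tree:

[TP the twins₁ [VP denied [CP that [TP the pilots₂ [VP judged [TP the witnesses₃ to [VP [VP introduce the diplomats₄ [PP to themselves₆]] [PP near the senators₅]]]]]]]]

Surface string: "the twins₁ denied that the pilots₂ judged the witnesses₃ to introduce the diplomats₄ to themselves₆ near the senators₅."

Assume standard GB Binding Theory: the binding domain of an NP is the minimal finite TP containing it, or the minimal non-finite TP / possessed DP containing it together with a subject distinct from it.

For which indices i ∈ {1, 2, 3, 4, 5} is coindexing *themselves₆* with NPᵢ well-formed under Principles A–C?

*themselves* is an anaphor, so Principle A applies: it must be bound in its binding domain.
Binding domain of *themselves₆*: the embedded TP, whose subject is the witnesses₃.
*the twins₁* c-commands the anaphor but is outside its binding domain → cannot satisfy Principle A.
*the pilots₂* c-commands the anaphor but is outside its binding domain → cannot satisfy Principle A.
*the witnesses₃* c-commands the anaphor within its binding domain → licit binder.
*the diplomats₄* c-commands the anaphor within its binding domain → licit binder.
*the senators₅* does not c-command the anaphor → cannot bind it.

{3, 4}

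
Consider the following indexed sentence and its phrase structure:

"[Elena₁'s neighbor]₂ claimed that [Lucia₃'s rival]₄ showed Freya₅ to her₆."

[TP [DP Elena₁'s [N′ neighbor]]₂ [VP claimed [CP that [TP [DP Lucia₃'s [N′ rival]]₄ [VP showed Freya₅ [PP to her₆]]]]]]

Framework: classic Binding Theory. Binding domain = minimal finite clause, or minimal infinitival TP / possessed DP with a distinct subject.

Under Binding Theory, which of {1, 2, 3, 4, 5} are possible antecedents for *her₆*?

{1, 2, 3}

*her* is a pronoun, so Principle B applies: it must be free in its binding domain.
Binding domain of *her₆*: the embedded TP, whose subject is [Lucia₃'s rival]₄.
*Elena₁* and the pronoun do not c-command one another → neither Principle B nor Principle C is at stake; coindexation permitted.
*[Elena₁'s neighbor]₂* c-commands the pronoun but from outside its binding domain, and is not c-commanded by it → coindexation permitted.
*Lucia₃* and the pronoun do not c-command one another → neither Principle B nor Principle C is at stake; coindexation permitted.
*[Lucia₃'s rival]₄* c-commands the pronoun within its binding domain → coindexation would violate Principle B.
*Freya₅* c-commands the pronoun within its binding domain → coindexation would violate Principle B.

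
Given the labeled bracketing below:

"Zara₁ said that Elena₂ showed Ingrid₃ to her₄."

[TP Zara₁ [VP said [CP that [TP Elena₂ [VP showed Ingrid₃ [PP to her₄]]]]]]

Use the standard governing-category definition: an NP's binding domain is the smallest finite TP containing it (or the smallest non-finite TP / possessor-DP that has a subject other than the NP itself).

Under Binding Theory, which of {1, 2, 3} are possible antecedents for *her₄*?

{1}

*her* is a pronoun, so Principle B applies: it must be free in its binding domain.
Binding domain of *her₄*: the embedded TP, whose subject is Elena₂.
*Zara₁* c-commands the pronoun but from outside its binding domain, and is not c-commanded by it → coindexation permitted.
*Elena₂* c-commands the pronoun within its binding domain → coindexation would violate Principle B.
*Ingrid₃* c-commands the pronoun within its binding domain → coindexation would violate Principle B.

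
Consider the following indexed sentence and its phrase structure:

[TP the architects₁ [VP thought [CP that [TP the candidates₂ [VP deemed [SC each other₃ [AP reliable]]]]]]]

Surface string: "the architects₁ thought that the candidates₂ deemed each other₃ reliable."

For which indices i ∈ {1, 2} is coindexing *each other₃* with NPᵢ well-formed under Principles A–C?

{2}

*each other* is an anaphor, so Principle A applies: it must be bound in its binding domain.
Binding domain of *each other₃*: the embedded TP, whose subject is the candidates₂.
*the architects₁* c-commands the anaphor but is outside its binding domain → cannot satisfy Principle A.
*the candidates₂* c-commands the anaphor within its binding domain → licit binder.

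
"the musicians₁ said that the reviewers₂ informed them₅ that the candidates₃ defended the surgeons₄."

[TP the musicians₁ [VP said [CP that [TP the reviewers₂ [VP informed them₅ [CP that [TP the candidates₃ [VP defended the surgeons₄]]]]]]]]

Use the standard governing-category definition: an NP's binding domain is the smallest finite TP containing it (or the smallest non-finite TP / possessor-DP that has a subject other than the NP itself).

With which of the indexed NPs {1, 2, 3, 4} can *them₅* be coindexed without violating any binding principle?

{1}

*them* is a pronoun, so Principle B applies: it must be free in its binding domain.
Binding domain of *them₅*: the embedded TP, whose subject is the reviewers₂.
*the musicians₁* c-commands the pronoun but from outside its binding domain, and is not c-commanded by it → coindexation permitted.
*the reviewers₂* c-commands the pronoun within its binding domain → coindexation would violate Principle B.
*the candidates₃*: the pronoun c-commands this R-expression → coindexation would violate Principle C on *the candidates₃*.
*the surgeons₄*: the pronoun c-commands this R-expression → coindexation would violate Principle C on *the surgeons₄*.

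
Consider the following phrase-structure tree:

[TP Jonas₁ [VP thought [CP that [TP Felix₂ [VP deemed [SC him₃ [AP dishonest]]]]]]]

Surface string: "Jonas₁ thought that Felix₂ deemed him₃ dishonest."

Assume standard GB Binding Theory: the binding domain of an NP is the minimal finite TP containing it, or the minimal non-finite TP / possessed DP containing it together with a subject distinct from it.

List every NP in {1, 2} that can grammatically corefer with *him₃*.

{1}

*him* is a pronoun, so Principle B applies: it must be free in its binding domain.
Binding domain of *him₃*: the embedded TP, whose subject is Felix₂.
*Jonas₁* c-commands the pronoun but from outside its binding domain, and is not c-commanded by it → coindexation permitted.
*Felix₂* c-commands the pronoun within its binding domain → coindexation would violate Principle B.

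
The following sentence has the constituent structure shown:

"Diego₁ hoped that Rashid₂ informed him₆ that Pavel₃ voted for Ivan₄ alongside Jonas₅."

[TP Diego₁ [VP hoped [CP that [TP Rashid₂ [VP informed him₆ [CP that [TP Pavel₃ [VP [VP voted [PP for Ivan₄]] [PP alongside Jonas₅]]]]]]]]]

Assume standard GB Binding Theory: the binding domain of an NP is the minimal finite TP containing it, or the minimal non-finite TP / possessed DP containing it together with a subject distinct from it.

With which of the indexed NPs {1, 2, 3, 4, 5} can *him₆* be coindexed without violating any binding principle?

{1}

*him* is a pronoun, so Principle B applies: it must be free in its binding domain.
Binding domain of *him₆*: the embedded TP, whose subject is Rashid₂.
*Diego₁* c-commands the pronoun but from outside its binding domain, and is not c-commanded by it → coindexation permitted.
*Rashid₂* c-commands the pronoun within its binding domain → coindexation would violate Principle B.
*Pavel₃*: the pronoun c-commands this R-expression → coindexation would violate Principle C on *Pavel₃*.
*Ivan₄*: the pronoun c-commands this R-expression → coindexation would violate Principle C on *Ivan₄*.
*Jonas₅*: the pronoun c-commands this R-expression → coindexation would violate Principle C on *Jonas₅*.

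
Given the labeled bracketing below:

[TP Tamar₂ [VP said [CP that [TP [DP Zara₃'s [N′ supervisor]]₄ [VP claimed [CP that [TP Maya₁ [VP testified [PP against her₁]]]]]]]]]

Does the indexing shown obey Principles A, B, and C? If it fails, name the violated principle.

The two coindexed NPs are *Maya₁* and *her₁*.
*her₁* is a pronoun. Its binding domain is the embedded TP, whose subject is Maya₁.
*Maya₁* c-commands it within that domain and carries the same index.
The pronoun is locally bound → Principle B violation.

Principle B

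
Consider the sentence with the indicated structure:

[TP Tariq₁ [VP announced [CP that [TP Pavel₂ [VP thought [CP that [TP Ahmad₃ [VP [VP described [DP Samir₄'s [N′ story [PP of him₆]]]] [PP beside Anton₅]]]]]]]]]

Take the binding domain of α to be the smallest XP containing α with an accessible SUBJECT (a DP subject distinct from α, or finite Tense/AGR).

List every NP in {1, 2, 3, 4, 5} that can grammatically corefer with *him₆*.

*him* is a pronoun, so Principle B applies: it must be free in its binding domain.
Binding domain of *him₆*: the possessed DP, whose subject is Samir₄.
*Tariq₁* c-commands the pronoun but from outside its binding domain, and is not c-commanded by it → coindexation permitted.
*Pavel₂* c-commands the pronoun but from outside its binding domain, and is not c-commanded by it → coindexation permitted.
*Ahmad₃* c-commands the pronoun but from outside its binding domain, and is not c-commanded by it → coindexation permitted.
*Samir₄* c-commands the pronoun within its binding domain → coindexation would violate Principle B.
*Anton₅* and the pronoun do not c-command one another → neither Principle B nor Principle C is at stake; coindexation permitted.

{1, 2, 3, 5}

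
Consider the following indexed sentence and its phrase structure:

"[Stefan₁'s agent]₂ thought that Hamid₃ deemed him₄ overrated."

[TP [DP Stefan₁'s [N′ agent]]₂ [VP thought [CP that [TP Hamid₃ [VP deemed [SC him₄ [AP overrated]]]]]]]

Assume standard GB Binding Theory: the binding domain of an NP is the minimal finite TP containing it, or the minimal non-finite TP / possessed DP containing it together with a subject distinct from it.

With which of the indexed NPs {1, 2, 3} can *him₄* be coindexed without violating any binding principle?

{1, 2}

*him* is a pronoun, so Principle B applies: it must be free in its binding domain.
Binding domain of *him₄*: the embedded TP, whose subject is Hamid₃.
*Stefan₁* and the pronoun do not c-command one another → neither Principle B nor Principle C is at stake; coindexation permitted.
*[Stefan₁'s agent]₂* c-commands the pronoun but from outside its binding domain, and is not c-commanded by it → coindexation permitted.
*Hamid₃* c-commands the pronoun within its binding domain → coindexation would violate Principle B.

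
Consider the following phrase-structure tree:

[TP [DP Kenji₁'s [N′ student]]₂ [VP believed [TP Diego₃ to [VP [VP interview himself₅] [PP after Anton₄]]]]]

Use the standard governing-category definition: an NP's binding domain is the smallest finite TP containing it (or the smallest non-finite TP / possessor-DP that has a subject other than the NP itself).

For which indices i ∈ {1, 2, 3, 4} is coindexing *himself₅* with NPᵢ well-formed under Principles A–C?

*himself* is an anaphor, so Principle A applies: it must be bound in its binding domain.
Binding domain of *himself₅*: the embedded TP, whose subject is Diego₃.
*Kenji₁* does not c-command the anaphor → cannot bind it.
*[Kenji₁'s student]₂* c-commands the anaphor but is outside its binding domain → cannot satisfy Principle A.
*Diego₃* c-commands the anaphor within its binding domain → licit binder.
*Anton₄* does not c-command the anaphor → cannot bind it.

{3}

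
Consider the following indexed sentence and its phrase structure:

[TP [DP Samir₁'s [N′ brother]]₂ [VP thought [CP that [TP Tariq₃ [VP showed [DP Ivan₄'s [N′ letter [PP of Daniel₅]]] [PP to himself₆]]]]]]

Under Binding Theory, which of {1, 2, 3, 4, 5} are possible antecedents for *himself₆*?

*himself* is an anaphor, so Principle A applies: it must be bound in its binding domain.
Binding domain of *himself₆*: the embedded TP, whose subject is Tariq₃.
*Samir₁* does not c-command the anaphor → cannot bind it.
*[Samir₁'s brother]₂* c-commands the anaphor but is outside its binding domain → cannot satisfy Principle A.
*Tariq₃* c-commands the anaphor within its binding domain → licit binder.
*Ivan₄* does not c-command the anaphor → cannot bind it.
*Daniel₅* does not c-command the anaphor → cannot bind it.

{3}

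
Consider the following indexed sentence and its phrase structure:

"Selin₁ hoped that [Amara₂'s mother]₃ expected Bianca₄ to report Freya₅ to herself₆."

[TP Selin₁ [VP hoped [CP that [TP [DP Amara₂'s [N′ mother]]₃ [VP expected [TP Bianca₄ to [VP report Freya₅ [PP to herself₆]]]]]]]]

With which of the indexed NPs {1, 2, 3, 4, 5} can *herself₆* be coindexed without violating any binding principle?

{4, 5}

*herself* is an anaphor, so Principle A applies: it must be bound in its binding domain.
Binding domain of *herself₆*: the embedded TP, whose subject is Bianca₄.
*Selin₁* c-commands the anaphor but is outside its binding domain → cannot satisfy Principle A.
*Amara₂* does not c-command the anaphor → cannot bind it.
*[Amara₂'s mother]₃* c-commands the anaphor but is outside its binding domain → cannot satisfy Principle A.
*Bianca₄* c-commands the anaphor within its binding domain → licit binder.
*Freya₅* c-commands the anaphor within its binding domain → licit binder.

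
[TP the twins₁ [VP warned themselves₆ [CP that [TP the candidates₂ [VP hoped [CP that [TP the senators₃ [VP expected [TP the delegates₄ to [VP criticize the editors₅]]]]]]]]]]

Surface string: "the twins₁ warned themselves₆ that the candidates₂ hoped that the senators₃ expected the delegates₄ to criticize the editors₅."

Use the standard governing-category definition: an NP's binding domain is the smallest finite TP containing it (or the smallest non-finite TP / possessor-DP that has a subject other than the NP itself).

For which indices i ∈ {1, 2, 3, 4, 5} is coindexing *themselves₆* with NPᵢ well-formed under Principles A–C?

{1}

*themselves* is an anaphor, so Principle A applies: it must be bound in its binding domain.
Binding domain of *themselves₆*: the matrix TP, whose subject is the twins₁.
*the twins₁* c-commands the anaphor within its binding domain → licit binder.
*the candidates₂* does not c-command the anaphor → cannot bind it.
*the senators₃* does not c-command the anaphor → cannot bind it.
*the delegates₄* does not c-command the anaphor → cannot bind it.
*the editors₅* does not c-command the anaphor → cannot bind it.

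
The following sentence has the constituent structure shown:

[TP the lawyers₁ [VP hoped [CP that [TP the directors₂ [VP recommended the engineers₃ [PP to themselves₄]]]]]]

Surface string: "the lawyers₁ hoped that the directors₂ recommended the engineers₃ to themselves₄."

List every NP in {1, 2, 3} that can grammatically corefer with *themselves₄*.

*themselves* is an anaphor, so Principle A applies: it must be bound in its binding domain.
Binding domain of *themselves₄*: the embedded TP, whose subject is the directors₂.
*the lawyers₁* c-commands the anaphor but is outside its binding domain → cannot satisfy Principle A.
*the directors₂* c-commands the anaphor within its binding domain → licit binder.
*the engineers₃* c-commands the anaphor within its binding domain → licit binder.

{2, 3}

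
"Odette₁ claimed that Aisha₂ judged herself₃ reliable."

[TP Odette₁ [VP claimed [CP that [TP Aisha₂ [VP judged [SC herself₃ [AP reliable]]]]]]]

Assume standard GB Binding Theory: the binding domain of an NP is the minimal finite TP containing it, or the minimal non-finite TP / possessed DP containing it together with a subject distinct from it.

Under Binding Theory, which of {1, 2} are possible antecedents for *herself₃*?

{2}

*herself* is an anaphor, so Principle A applies: it must be bound in its binding domain.
Binding domain of *herself₃*: the embedded TP, whose subject is Aisha₂.
*Odette₁* c-commands the anaphor but is outside its binding domain → cannot satisfy Principle A.
*Aisha₂* c-commands the anaphor within its binding domain → licit binder.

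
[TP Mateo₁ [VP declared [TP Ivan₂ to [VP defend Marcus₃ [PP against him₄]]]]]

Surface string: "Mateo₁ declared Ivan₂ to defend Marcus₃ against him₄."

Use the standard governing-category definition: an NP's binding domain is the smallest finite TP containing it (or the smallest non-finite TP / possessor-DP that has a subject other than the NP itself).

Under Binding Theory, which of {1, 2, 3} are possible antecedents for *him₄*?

*him* is a pronoun, so Principle B applies: it must be free in its binding domain.
Binding domain of *him₄*: the embedded TP, whose subject is Ivan₂.
*Mateo₁* c-commands the pronoun but from outside its binding domain, and is not c-commanded by it → coindexation permitted.
*Ivan₂* c-commands the pronoun within its binding domain → coindexation would violate Principle B.
*Marcus₃* c-commands the pronoun within its binding domain → coindexation would violate Principle B.

{1}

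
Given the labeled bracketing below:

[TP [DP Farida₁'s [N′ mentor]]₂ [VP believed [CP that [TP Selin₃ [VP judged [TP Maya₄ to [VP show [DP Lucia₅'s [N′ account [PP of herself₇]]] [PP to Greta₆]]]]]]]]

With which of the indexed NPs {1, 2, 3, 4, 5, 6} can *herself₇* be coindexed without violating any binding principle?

*herself* is an anaphor, so Principle A applies: it must be bound in its binding domain.
Binding domain of *herself₇*: the possessed DP, whose subject is Lucia₅.
*Farida₁* does not c-command the anaphor → cannot bind it.
*[Farida₁'s mentor]₂* c-commands the anaphor but is outside its binding domain → cannot satisfy Principle A.
*Selin₃* c-commands the anaphor but is outside its binding domain → cannot satisfy Principle A.
*Maya₄* c-commands the anaphor but is outside its binding domain → cannot satisfy Principle A.
*Lucia₅* c-commands the anaphor within its binding domain → licit binder.
*Greta₆* does not c-command the anaphor → cannot bind it.

{5}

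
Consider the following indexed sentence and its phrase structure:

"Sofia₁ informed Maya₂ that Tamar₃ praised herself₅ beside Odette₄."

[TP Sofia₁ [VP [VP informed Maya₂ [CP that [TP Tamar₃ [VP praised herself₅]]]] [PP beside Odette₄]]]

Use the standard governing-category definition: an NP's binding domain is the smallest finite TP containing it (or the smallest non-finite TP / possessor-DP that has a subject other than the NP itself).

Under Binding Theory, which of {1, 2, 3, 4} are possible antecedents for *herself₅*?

{3}

*herself* is an anaphor, so Principle A applies: it must be bound in its binding domain.
Binding domain of *herself₅*: the embedded TP, whose subject is Tamar₃.
*Sofia₁* c-commands the anaphor but is outside its binding domain → cannot satisfy Principle A.
*Maya₂* c-commands the anaphor but is outside its binding domain → cannot satisfy Principle A.
*Tamar₃* c-commands the anaphor within its binding domain → licit binder.
*Odette₄* does not c-command the anaphor → cannot bind it.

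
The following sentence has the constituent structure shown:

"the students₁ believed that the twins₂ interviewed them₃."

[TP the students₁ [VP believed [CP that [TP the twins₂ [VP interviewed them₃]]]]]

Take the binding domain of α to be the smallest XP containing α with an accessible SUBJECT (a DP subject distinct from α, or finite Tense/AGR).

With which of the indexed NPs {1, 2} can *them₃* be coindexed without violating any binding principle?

*them* is a pronoun, so Principle B applies: it must be free in its binding domain.
Binding domain of *them₃*: the embedded TP, whose subject is the twins₂.
*the students₁* c-commands the pronoun but from outside its binding domain, and is not c-commanded by it → coindexation permitted.
*the twins₂* c-commands the pronoun within its binding domain → coindexation would violate Principle B.

{1}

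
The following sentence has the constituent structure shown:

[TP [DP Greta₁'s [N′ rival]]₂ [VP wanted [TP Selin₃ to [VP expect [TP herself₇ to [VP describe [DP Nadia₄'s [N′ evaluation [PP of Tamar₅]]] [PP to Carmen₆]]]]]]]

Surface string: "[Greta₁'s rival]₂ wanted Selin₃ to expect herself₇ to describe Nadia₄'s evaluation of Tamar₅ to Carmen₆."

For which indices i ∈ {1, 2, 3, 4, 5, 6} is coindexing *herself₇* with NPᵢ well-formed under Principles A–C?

{3}

*herself* is an anaphor, so Principle A applies: it must be bound in its binding domain.
Binding domain of *herself₇*: the embedded TP, whose subject is Selin₃.
*Greta₁* does not c-command the anaphor → cannot bind it.
*[Greta₁'s rival]₂* c-commands the anaphor but is outside its binding domain → cannot satisfy Principle A.
*Selin₃* c-commands the anaphor within its binding domain → licit binder.
*Nadia₄* does not c-command the anaphor → cannot bind it.
*Tamar₅* does not c-command the anaphor → cannot bind it.
*Carmen₆* does not c-command the anaphor → cannot bind it.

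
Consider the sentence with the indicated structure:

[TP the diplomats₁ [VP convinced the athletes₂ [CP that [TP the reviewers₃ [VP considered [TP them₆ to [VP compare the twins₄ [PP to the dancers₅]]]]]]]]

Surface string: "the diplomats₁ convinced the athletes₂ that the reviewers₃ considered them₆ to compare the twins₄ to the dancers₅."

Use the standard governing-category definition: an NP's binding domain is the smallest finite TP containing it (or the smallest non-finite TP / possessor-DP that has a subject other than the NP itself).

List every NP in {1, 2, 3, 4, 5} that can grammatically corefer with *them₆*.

{1, 2}

*them* is a pronoun, so Principle B applies: it must be free in its binding domain.
Binding domain of *them₆*: the embedded TP, whose subject is the reviewers₃.
*the diplomats₁* c-commands the pronoun but from outside its binding domain, and is not c-commanded by it → coindexation permitted.
*the athletes₂* c-commands the pronoun but from outside its binding domain, and is not c-commanded by it → coindexation permitted.
*the reviewers₃* c-commands the pronoun within its binding domain → coindexation would violate Principle B.
*the twins₄*: the pronoun c-commands this R-expression → coindexation would violate Principle C on *the twins₄*.
*the dancers₅*: the pronoun c-commands this R-expression → coindexation would violate Principle C on *the dancers₅*.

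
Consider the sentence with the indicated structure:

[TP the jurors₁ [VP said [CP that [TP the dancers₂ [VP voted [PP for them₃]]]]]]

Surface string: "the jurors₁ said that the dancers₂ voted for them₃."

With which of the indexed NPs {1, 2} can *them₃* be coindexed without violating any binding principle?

*them* is a pronoun, so Principle B applies: it must be free in its binding domain.
Binding domain of *them₃*: the embedded TP, whose subject is the dancers₂.
*the jurors₁* c-commands the pronoun but from outside its binding domain, and is not c-commanded by it → coindexation permitted.
*the dancers₂* c-commands the pronoun within its binding domain → coindexation would violate Principle B.

{1}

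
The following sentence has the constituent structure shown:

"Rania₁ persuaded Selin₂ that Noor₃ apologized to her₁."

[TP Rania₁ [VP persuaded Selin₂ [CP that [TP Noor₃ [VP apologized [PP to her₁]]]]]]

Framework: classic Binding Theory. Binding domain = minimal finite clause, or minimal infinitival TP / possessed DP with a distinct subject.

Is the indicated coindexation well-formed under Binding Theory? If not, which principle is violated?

grammatical

The two coindexed NPs are *Rania₁* and *her₁*.
*her₁* is a pronoun; its binding domain is the embedded TP, whose subject is Noor₃. Within that domain it is c-commanded only by *Noor₃*, which carries a different index — the pronoun is free locally, so Principle B holds.
*Rania₁* is an R-expression; *her₁* does not c-command it, and no other NP shares its index, so Principle C is satisfied.
All principles are respected.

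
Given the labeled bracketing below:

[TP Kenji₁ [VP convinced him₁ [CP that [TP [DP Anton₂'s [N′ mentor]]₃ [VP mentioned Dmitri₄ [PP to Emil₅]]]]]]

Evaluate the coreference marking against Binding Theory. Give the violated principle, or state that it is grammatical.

The two coindexed NPs are *Kenji₁* and *him₁*.
*him₁* is a pronoun. Its binding domain is the matrix TP, whose subject is Kenji₁.
*Kenji₁* c-commands it within that domain and carries the same index.
The pronoun is locally bound → Principle B violation.

Principle B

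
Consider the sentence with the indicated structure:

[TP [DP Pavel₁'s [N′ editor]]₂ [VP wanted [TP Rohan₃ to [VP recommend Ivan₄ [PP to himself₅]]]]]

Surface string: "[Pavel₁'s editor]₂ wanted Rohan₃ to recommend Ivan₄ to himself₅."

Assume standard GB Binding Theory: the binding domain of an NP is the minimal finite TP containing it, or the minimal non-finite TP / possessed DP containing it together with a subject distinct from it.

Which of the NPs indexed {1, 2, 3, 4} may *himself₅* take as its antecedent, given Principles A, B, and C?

*himself* is an anaphor, so Principle A applies: it must be bound in its binding domain.
Binding domain of *himself₅*: the embedded TP, whose subject is Rohan₃.
*Pavel₁* does not c-command the anaphor → cannot bind it.
*[Pavel₁'s editor]₂* c-commands the anaphor but is outside its binding domain → cannot satisfy Principle A.
*Rohan₃* c-commands the anaphor within its binding domain → licit binder.
*Ivan₄* c-commands the anaphor within its binding domain → licit binder.

{3, 4}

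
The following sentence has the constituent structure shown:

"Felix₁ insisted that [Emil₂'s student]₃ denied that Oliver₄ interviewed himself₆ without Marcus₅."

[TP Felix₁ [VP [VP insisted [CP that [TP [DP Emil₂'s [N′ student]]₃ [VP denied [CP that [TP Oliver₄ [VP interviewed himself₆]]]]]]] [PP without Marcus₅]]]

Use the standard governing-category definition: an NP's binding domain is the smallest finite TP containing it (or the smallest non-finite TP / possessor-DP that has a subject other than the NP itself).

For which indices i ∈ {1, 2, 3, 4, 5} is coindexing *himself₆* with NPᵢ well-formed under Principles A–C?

{4}

*himself* is an anaphor, so Principle A applies: it must be bound in its binding domain.
Binding domain of *himself₆*: the embedded TP, whose subject is Oliver₄.
*Felix₁* c-commands the anaphor but is outside its binding domain → cannot satisfy Principle A.
*Emil₂* does not c-command the anaphor → cannot bind it.
*[Emil₂'s student]₃* c-commands the anaphor but is outside its binding domain → cannot satisfy Principle A.
*Oliver₄* c-commands the anaphor within its binding domain → licit binder.
*Marcus₅* does not c-command the anaphor → cannot bind it.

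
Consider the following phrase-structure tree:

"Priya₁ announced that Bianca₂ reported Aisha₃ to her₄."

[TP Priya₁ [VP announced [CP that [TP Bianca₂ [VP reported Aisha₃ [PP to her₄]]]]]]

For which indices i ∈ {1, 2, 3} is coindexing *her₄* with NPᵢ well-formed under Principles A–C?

*her* is a pronoun, so Principle B applies: it must be free in its binding domain.
Binding domain of *her₄*: the embedded TP, whose subject is Bianca₂.
*Priya₁* c-commands the pronoun but from outside its binding domain, and is not c-commanded by it → coindexation permitted.
*Bianca₂* c-commands the pronoun within its binding domain → coindexation would violate Principle B.
*Aisha₃* c-commands the pronoun within its binding domain → coindexation would violate Principle B.

{1}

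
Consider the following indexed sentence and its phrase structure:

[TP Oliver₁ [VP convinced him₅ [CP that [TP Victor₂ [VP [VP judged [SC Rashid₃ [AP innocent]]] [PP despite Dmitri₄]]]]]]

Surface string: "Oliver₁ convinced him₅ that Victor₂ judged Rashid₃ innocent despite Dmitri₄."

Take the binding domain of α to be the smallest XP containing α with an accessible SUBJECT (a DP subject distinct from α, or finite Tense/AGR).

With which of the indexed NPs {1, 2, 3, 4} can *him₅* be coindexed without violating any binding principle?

none

*him* is a pronoun, so Principle B applies: it must be free in its binding domain.
Binding domain of *him₅*: the matrix TP, whose subject is Oliver₁.
*Oliver₁* c-commands the pronoun within its binding domain → coindexation would violate Principle B.
*Victor₂*: the pronoun c-commands this R-expression → coindexation would violate Principle C on *Victor₂*.
*Rashid₃*: the pronoun c-commands this R-expression → coindexation would violate Principle C on *Rashid₃*.
*Dmitri₄*: the pronoun c-commands this R-expression → coindexation would violate Principle C on *Dmitri₄*.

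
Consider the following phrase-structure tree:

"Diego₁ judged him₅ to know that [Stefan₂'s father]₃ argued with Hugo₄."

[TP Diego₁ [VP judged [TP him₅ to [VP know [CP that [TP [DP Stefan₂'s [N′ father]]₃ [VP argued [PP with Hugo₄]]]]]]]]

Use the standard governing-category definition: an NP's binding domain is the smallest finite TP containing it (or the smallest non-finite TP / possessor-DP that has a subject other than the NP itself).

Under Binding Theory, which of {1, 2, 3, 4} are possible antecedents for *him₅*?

*him* is a pronoun, so Principle B applies: it must be free in its binding domain.
Binding domain of *him₅*: the matrix TP, whose subject is Diego₁.
*Diego₁* c-commands the pronoun within its binding domain → coindexation would violate Principle B.
*Stefan₂*: the pronoun c-commands this R-expression → coindexation would violate Principle C on *Stefan₂*.
*[Stefan₂'s father]₃*: the pronoun c-commands this R-expression → coindexation would violate Principle C on *[Stefan₂'s father]₃*.
*Hugo₄*: the pronoun c-commands this R-expression → coindexation would violate Principle C on *Hugo₄*.

none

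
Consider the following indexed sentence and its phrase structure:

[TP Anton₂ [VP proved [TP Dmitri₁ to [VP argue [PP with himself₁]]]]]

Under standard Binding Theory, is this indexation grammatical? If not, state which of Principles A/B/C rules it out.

The two coindexed NPs are *Dmitri₁* and *himself₁*.
*himself₁* is an anaphor; its binding domain is the embedded TP, whose subject is Dmitri₁. *Dmitri₁* c-commands it within that domain and shares its index, so Principle A is satisfied.
*Dmitri₁* is an R-expression; *himself₁* does not c-command it, and no other NP shares its index, so Principle C is satisfied.
All principles are respected.

grammatical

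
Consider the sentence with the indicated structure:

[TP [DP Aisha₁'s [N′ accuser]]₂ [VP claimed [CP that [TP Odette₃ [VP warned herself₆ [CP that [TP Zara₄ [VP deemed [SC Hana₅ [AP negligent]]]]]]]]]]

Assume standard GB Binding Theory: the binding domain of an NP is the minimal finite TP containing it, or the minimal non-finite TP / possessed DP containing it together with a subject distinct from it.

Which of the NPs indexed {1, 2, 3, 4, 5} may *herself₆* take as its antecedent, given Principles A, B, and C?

*herself* is an anaphor, so Principle A applies: it must be bound in its binding domain.
Binding domain of *herself₆*: the embedded TP, whose subject is Odette₃.
*Aisha₁* does not c-command the anaphor → cannot bind it.
*[Aisha₁'s accuser]₂* c-commands the anaphor but is outside its binding domain → cannot satisfy Principle A.
*Odette₃* c-commands the anaphor within its binding domain → licit binder.
*Zara₄* does not c-command the anaphor → cannot bind it.
*Hana₅* does not c-command the anaphor → cannot bind it.

{3}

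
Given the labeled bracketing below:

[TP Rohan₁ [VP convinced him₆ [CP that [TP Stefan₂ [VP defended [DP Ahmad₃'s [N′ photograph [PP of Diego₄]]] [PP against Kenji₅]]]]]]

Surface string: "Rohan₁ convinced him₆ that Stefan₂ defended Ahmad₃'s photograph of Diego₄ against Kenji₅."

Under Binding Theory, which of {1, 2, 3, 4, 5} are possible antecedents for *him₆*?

*him* is a pronoun, so Principle B applies: it must be free in its binding domain.
Binding domain of *him₆*: the matrix TP, whose subject is Rohan₁.
*Rohan₁* c-commands the pronoun within its binding domain → coindexation would violate Principle B.
*Stefan₂*: the pronoun c-commands this R-expression → coindexation would violate Principle C on *Stefan₂*.
*Ahmad₃*: the pronoun c-commands this R-expression → coindexation would violate Principle C on *Ahmad₃*.
*Diego₄*: the pronoun c-commands this R-expression → coindexation would violate Principle C on *Diego₄*.
*Kenji₅*: the pronoun c-commands this R-expression → coindexation would violate Principle C on *Kenji₅*.

none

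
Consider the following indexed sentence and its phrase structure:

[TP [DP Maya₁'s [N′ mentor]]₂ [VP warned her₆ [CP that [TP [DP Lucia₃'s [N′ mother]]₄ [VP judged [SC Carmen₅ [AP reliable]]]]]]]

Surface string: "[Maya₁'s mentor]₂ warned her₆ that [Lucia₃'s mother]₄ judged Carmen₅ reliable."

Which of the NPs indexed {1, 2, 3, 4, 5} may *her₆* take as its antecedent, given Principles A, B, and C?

*her* is a pronoun, so Principle B applies: it must be free in its binding domain.
Binding domain of *her₆*: the matrix TP, whose subject is [Maya₁'s mentor]₂.
*Maya₁* and the pronoun do not c-command one another → neither Principle B nor Principle C is at stake; coindexation permitted.
*[Maya₁'s mentor]₂* c-commands the pronoun within its binding domain → coindexation would violate Principle B.
*Lucia₃*: the pronoun c-commands this R-expression → coindexation would violate Principle C on *Lucia₃*.
*[Lucia₃'s mother]₄*: the pronoun c-commands this R-expression → coindexation would violate Principle C on *[Lucia₃'s mother]₄*.
*Carmen₅*: the pronoun c-commands this R-expression → coindexation would violate Principle C on *Carmen₅*.

{1}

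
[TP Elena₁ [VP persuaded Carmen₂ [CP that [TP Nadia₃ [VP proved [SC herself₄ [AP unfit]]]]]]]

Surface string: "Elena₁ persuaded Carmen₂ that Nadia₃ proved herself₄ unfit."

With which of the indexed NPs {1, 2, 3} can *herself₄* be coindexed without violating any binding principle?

{3}

*herself* is an anaphor, so Principle A applies: it must be bound in its binding domain.
Binding domain of *herself₄*: the embedded TP, whose subject is Nadia₃.
*Elena₁* c-commands the anaphor but is outside its binding domain → cannot satisfy Principle A.
*Carmen₂* c-commands the anaphor but is outside its binding domain → cannot satisfy Principle A.
*Nadia₃* c-commands the anaphor within its binding domain → licit binder.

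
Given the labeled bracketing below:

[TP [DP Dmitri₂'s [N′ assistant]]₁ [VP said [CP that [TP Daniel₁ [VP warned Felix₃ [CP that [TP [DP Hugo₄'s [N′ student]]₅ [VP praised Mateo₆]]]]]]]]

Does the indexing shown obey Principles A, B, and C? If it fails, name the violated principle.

Principle C

The two coindexed NPs are *[Dmitri₂'s assistant]₁* and *Daniel₁*.
*Daniel₁* is an R-expression. Principle C requires it to be free everywhere.
*[Dmitri₂'s assistant]₁* c-commands it and carries the same index.
The R-expression is bound → Principle C violation.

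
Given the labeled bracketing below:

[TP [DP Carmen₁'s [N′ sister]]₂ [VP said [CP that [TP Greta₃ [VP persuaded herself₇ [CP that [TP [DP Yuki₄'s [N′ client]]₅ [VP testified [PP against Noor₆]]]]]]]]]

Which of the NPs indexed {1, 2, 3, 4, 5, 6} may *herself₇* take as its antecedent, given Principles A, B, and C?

{3}

*herself* is an anaphor, so Principle A applies: it must be bound in its binding domain.
Binding domain of *herself₇*: the embedded TP, whose subject is Greta₃.
*Carmen₁* does not c-command the anaphor → cannot bind it.
*[Carmen₁'s sister]₂* c-commands the anaphor but is outside its binding domain → cannot satisfy Principle A.
*Greta₃* c-commands the anaphor within its binding domain → licit binder.
*Yuki₄* does not c-command the anaphor → cannot bind it.
*[Yuki₄'s client]₅* does not c-command the anaphor → cannot bind it.
*Noor₆* does not c-command the anaphor → cannot bind it.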